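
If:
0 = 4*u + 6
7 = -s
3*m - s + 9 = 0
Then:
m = -16/3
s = -7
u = -3/2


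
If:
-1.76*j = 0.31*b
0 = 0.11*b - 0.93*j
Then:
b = 0.00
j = 0.00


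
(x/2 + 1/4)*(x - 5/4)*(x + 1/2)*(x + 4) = x^4/2 + 15*x^3/8 - x^2 - 69*x/32 - 5/8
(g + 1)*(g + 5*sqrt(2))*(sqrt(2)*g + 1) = sqrt(2)*g^3 + sqrt(2)*g^2 + 11*g^2 + 5*sqrt(2)*g + 11*g + 5*sqrt(2)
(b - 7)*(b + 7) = b^2 - 49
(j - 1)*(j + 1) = j^2 - 1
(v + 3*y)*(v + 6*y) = v^2 + 9*v*y + 18*y^2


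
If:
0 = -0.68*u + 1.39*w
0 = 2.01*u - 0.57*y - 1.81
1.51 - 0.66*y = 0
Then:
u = 1.55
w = 0.76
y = 2.29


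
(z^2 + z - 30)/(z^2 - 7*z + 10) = (z + 6)/(z - 2)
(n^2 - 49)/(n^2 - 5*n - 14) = (n + 7)/(n + 2)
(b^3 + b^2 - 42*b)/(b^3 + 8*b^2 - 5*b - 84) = b*(b - 6)/(b^2 + b - 12)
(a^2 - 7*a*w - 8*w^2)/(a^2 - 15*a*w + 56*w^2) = (-a - w)/(-a + 7*w)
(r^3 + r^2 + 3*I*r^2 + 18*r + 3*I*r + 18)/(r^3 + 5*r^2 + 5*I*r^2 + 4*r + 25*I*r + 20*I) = (r^2 + 3*I*r + 18)/(r^2 + r*(4 + 5*I) + 20*I)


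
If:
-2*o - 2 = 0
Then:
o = -1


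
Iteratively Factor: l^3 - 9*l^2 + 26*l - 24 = (l - 2)*(l^2 - 7*l + 12) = (l - 3)*(l - 2)*(l - 4)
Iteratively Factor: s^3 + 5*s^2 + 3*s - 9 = (s + 3)*(s^2 + 2*s - 3) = (s + 3)^2*(s - 1)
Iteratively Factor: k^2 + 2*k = (k)*(k + 2)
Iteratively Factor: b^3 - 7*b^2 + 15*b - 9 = (b - 3)*(b^2 - 4*b + 3) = (b - 3)*(b - 1)*(b - 3)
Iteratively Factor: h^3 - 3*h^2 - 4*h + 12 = (h - 2)*(h^2 - h - 6) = (h - 2)*(h + 2)*(h - 3)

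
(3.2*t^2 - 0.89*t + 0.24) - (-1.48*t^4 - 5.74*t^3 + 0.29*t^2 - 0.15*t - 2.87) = 1.48*t^4 + 5.74*t^3 + 2.91*t^2 - 0.74*t + 3.11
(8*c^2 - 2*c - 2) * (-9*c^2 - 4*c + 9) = -72*c^4 - 14*c^3 + 98*c^2 - 10*c - 18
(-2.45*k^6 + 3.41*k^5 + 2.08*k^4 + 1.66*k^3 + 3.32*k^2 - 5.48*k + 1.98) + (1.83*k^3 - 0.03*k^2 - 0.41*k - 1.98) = -2.45*k^6 + 3.41*k^5 + 2.08*k^4 + 3.49*k^3 + 3.29*k^2 - 5.89*k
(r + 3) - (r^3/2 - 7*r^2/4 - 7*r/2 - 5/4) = -r^3/2 + 7*r^2/4 + 9*r/2 + 17/4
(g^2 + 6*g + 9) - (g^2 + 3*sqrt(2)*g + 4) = -3*sqrt(2)*g + 6*g + 5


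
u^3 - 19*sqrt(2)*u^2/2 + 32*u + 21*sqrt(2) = (u - 7*sqrt(2))*(u - 3*sqrt(2))*(u + sqrt(2)/2)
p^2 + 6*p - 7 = (p - 1)*(p + 7)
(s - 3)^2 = s^2 - 6*s + 9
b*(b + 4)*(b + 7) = b^3 + 11*b^2 + 28*b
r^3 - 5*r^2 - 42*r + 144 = (r - 8)*(r - 3)*(r + 6)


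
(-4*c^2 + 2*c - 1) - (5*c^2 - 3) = -9*c^2 + 2*c + 2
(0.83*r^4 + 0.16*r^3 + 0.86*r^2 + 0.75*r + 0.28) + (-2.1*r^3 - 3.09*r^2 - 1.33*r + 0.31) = 0.83*r^4 - 1.94*r^3 - 2.23*r^2 - 0.58*r + 0.59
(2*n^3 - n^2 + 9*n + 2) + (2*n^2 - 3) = 2*n^3 + n^2 + 9*n - 1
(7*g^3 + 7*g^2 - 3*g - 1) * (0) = 0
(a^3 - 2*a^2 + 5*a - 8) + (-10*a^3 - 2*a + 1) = -9*a^3 - 2*a^2 + 3*a - 7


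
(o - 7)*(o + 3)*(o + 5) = o^3 + o^2 - 41*o - 105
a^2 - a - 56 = (a - 8)*(a + 7)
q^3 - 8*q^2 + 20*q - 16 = (q - 4)*(q - 2)^2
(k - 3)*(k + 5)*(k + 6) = k^3 + 8*k^2 - 3*k - 90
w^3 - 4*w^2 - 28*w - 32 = (w - 8)*(w + 2)^2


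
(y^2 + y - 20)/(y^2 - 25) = (y - 4)/(y - 5)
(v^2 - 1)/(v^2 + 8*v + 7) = (v - 1)/(v + 7)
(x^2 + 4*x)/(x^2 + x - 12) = x/(x - 3)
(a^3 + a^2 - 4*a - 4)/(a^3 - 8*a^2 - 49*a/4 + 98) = 4*(a^3 + a^2 - 4*a - 4)/(4*a^3 - 32*a^2 - 49*a + 392)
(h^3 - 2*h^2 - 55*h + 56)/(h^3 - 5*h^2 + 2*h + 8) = (h^3 - 2*h^2 - 55*h + 56)/(h^3 - 5*h^2 + 2*h + 8)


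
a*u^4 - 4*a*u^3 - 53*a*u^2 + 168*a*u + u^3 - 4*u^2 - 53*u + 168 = (u - 8)*(u - 3)*(u + 7)*(a*u + 1)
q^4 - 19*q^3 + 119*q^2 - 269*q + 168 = (q - 8)*(q - 7)*(q - 3)*(q - 1)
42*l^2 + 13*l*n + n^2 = (6*l + n)*(7*l + n)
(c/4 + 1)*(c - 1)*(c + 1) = c^3/4 + c^2 - c/4 - 1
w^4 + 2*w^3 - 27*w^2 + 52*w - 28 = (w - 2)^2*(w - 1)*(w + 7)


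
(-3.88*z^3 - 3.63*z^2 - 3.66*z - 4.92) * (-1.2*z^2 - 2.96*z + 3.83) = 4.656*z^5 + 15.8408*z^4 + 0.2764*z^3 + 2.8347*z^2 + 0.545399999999999*z - 18.8436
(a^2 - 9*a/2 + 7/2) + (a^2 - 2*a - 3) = 2*a^2 - 13*a/2 + 1/2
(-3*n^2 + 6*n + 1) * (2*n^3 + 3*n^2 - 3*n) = -6*n^5 + 3*n^4 + 29*n^3 - 15*n^2 - 3*n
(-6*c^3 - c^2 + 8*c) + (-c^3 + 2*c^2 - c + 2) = -7*c^3 + c^2 + 7*c + 2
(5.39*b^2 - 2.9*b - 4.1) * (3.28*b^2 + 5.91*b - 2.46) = 17.6792*b^4 + 22.3429*b^3 - 43.8464*b^2 - 17.097*b + 10.086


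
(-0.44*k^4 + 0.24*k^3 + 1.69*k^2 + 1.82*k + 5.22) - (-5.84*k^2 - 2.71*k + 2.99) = -0.44*k^4 + 0.24*k^3 + 7.53*k^2 + 4.53*k + 2.23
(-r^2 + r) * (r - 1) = -r^3 + 2*r^2 - r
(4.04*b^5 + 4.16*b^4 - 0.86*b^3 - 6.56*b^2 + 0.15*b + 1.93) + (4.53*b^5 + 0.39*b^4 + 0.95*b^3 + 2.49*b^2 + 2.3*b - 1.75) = 8.57*b^5 + 4.55*b^4 + 0.09*b^3 - 4.07*b^2 + 2.45*b + 0.18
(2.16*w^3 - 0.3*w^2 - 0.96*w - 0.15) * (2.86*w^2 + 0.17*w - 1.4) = 6.1776*w^5 - 0.4908*w^4 - 5.8206*w^3 - 0.1722*w^2 + 1.3185*w + 0.21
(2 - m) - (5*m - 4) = 6 - 6*m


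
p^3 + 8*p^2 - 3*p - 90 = (p - 3)*(p + 5)*(p + 6)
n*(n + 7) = n^2 + 7*n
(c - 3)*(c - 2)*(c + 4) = c^3 - c^2 - 14*c + 24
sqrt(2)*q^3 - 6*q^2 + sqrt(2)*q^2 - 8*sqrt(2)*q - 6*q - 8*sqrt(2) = (q - 4*sqrt(2))*(q + sqrt(2))*(sqrt(2)*q + sqrt(2))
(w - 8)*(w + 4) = w^2 - 4*w - 32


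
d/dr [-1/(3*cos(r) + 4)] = -3*sin(r)/(3*cos(r) + 4)^2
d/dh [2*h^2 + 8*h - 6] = 4*h + 8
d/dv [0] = 0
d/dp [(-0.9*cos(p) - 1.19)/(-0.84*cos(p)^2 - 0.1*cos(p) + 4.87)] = (0.756*cos(p)^2 + 1.9992*cos(p) + 4.502)*sin(p)/(0.7056*cos(p)^4 + 0.168*cos(p)^3 - 8.1716*cos(p)^2 - 0.974*cos(p) + 23.7169)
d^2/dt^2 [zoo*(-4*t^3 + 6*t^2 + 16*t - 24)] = zoo*(t + 1)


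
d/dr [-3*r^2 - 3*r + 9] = -6*r - 3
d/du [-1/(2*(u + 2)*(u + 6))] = (u + 4)/((u + 2)^2*(u + 6)^2)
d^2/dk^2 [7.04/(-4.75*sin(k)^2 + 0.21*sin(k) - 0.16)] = (635.36*sin(k)^4 - 21.0672*sin(k)^3 - 974.131136*sin(k)^2 + 42.370944*sin(k) + 10.079872)/(4.75*sin(k)^2 - 0.21*sin(k) + 0.16)^3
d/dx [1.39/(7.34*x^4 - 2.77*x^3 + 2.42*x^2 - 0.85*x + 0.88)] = (-40.8104*x^3 + 11.5509*x^2 - 6.7276*x + 1.1815)/(7.34*x^4 - 2.77*x^3 + 2.42*x^2 - 0.85*x + 0.88)^2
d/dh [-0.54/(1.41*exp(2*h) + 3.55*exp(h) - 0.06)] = (1.5228*exp(h) + 1.917)*exp(h)/(1.41*exp(2*h) + 3.55*exp(h) - 0.06)^2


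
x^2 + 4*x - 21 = (x - 3)*(x + 7)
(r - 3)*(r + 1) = r^2 - 2*r - 3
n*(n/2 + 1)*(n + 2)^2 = n^4/2 + 3*n^3 + 6*n^2 + 4*n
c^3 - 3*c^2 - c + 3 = (c - 3)*(c - 1)*(c + 1)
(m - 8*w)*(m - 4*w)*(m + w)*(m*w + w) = m^4*w - 11*m^3*w^2 + m^3*w + 20*m^2*w^3 - 11*m^2*w^2 + 32*m*w^4 + 20*m*w^3 + 32*w^4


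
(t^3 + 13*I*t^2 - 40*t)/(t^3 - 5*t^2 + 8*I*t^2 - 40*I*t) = (t + 5*I)/(t - 5)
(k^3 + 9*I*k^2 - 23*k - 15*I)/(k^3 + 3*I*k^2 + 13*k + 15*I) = (k + 3*I)/(k - 3*I)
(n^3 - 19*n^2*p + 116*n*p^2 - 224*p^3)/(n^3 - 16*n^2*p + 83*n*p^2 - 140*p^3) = (-n + 8*p)/(-n + 5*p)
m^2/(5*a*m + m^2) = m/(5*a + m)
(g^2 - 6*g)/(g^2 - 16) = g*(g - 6)/(g^2 - 16)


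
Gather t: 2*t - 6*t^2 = -6*t^2 + 2*t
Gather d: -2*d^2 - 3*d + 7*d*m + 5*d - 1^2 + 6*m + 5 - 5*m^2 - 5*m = -2*d^2 + d*(7*m + 2) - 5*m^2 + m + 4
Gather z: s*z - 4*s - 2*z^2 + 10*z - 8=-4*s - 2*z^2 + z*(s + 10) - 8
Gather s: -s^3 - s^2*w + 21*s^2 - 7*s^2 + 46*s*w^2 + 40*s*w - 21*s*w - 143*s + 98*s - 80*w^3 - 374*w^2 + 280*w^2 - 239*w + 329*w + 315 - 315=-s^3 + s^2*(14 - w) + s*(46*w^2 + 19*w - 45) - 80*w^3 - 94*w^2 + 90*w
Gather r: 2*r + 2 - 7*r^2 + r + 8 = -7*r^2 + 3*r + 10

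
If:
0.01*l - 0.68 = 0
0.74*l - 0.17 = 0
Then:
No Solution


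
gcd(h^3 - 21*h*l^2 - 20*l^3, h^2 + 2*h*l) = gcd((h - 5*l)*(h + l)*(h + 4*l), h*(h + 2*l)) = 1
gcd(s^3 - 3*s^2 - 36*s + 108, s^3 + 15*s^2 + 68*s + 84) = s + 6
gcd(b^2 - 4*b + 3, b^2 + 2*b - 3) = b - 1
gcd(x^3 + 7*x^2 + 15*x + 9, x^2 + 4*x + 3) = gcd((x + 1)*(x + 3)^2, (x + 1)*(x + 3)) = x^2 + 4*x + 3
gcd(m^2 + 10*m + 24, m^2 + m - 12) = m + 4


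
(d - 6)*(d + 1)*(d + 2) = d^3 - 3*d^2 - 16*d - 12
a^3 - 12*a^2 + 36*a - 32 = (a - 8)*(a - 2)^2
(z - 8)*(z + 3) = z^2 - 5*z - 24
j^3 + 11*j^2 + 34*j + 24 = (j + 1)*(j + 4)*(j + 6)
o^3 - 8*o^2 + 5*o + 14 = (o - 7)*(o - 2)*(o + 1)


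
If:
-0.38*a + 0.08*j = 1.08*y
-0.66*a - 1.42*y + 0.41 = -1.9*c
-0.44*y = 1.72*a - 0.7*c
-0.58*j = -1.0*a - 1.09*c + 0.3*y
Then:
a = -0.10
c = -0.26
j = -0.66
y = -0.01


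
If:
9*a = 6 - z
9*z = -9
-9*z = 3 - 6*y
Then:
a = 7/9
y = -1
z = -1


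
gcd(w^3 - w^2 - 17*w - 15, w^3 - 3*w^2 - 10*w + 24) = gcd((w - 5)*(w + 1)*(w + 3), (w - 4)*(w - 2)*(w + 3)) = w + 3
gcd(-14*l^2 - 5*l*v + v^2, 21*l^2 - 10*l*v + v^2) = -7*l + v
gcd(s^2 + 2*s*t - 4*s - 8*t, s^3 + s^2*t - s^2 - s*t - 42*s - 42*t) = 1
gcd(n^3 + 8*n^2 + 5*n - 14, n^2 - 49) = n + 7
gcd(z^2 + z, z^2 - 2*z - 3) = z + 1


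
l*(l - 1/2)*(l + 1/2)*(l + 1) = l^4 + l^3 - l^2/4 - l/4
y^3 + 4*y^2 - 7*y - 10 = (y - 2)*(y + 1)*(y + 5)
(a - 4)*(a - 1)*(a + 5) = a^3 - 21*a + 20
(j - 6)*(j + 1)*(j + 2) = j^3 - 3*j^2 - 16*j - 12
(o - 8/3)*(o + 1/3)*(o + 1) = o^3 - 4*o^2/3 - 29*o/9 - 8/9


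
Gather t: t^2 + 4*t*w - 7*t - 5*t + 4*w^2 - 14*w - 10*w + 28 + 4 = t^2 + t*(4*w - 12) + 4*w^2 - 24*w + 32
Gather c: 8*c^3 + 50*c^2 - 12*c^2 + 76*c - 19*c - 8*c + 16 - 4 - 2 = 8*c^3 + 38*c^2 + 49*c + 10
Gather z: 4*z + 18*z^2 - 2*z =18*z^2 + 2*z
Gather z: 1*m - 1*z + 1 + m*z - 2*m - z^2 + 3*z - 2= -m - z^2 + z*(m + 2) - 1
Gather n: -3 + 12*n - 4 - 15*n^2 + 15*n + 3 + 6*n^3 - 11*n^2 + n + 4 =6*n^3 - 26*n^2 + 28*n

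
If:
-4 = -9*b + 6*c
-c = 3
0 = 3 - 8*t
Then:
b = -14/9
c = -3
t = 3/8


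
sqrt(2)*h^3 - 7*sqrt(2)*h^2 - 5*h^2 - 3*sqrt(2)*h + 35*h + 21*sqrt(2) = (h - 7)*(h - 3*sqrt(2))*(sqrt(2)*h + 1)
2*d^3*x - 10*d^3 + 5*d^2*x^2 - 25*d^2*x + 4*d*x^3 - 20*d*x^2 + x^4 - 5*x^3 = (d + x)^2*(2*d + x)*(x - 5)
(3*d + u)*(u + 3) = 3*d*u + 9*d + u^2 + 3*u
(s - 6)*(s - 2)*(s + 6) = s^3 - 2*s^2 - 36*s + 72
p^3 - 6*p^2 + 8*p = p*(p - 4)*(p - 2)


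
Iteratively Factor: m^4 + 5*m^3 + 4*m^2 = (m + 1)*(m^3 + 4*m^2) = (m + 1)*(m + 4)*(m^2) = m*(m + 1)*(m + 4)*(m)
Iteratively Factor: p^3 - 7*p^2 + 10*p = (p - 2)*(p^2 - 5*p) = (p - 5)*(p - 2)*(p)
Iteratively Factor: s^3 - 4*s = (s + 2)*(s^2 - 2*s) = s*(s + 2)*(s - 2)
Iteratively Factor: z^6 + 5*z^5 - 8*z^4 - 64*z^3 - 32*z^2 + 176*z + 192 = (z + 4)*(z^5 + z^4 - 12*z^3 - 16*z^2 + 32*z + 48) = (z + 2)*(z + 4)*(z^4 - z^3 - 10*z^2 + 4*z + 24) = (z - 2)*(z + 2)*(z + 4)*(z^3 + z^2 - 8*z - 12) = (z - 2)*(z + 2)^2*(z + 4)*(z^2 - z - 6) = (z - 3)*(z - 2)*(z + 2)^2*(z + 4)*(z + 2)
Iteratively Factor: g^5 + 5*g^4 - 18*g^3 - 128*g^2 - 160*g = (g + 4)*(g^4 + g^3 - 22*g^2 - 40*g) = g*(g + 4)*(g^3 + g^2 - 22*g - 40) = g*(g - 5)*(g + 4)*(g^2 + 6*g + 8) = g*(g - 5)*(g + 2)*(g + 4)*(g + 4)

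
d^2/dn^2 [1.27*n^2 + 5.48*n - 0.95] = 2.54000000000000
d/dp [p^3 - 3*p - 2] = 3*p^2 - 3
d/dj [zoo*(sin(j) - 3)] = zoo*cos(j)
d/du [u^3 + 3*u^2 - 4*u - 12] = 3*u^2 + 6*u - 4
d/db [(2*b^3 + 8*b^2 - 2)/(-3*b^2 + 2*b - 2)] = 2*(-3*b^4 + 4*b^3 + 2*b^2 - 22*b + 2)/(9*b^4 - 12*b^3 + 16*b^2 - 8*b + 4)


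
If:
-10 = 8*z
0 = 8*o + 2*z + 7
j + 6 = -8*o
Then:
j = -3/2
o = -9/16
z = -5/4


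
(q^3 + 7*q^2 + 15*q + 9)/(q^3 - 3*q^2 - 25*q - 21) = (q + 3)/(q - 7)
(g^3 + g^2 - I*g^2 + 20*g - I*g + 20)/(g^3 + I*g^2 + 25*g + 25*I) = (g^2 + g*(1 + 4*I) + 4*I)/(g^2 + 6*I*g - 5)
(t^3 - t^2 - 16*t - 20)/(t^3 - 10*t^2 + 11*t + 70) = (t + 2)/(t - 7)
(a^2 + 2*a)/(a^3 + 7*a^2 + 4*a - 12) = a/(a^2 + 5*a - 6)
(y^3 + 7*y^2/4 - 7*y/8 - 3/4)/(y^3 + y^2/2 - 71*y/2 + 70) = (8*y^3 + 14*y^2 - 7*y - 6)/(4*(2*y^3 + y^2 - 71*y + 140))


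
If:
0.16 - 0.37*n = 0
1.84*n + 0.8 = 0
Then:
No Solution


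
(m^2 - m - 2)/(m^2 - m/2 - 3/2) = 2*(m - 2)/(2*m - 3)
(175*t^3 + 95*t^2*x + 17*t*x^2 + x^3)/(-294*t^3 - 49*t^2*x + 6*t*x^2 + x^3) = (25*t^2 + 10*t*x + x^2)/(-42*t^2 - t*x + x^2)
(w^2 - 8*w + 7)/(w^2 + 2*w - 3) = (w - 7)/(w + 3)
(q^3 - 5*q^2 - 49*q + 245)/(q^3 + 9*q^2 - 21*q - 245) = (q - 7)/(q + 7)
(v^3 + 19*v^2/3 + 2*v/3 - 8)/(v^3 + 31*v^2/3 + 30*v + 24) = (v - 1)/(v + 3)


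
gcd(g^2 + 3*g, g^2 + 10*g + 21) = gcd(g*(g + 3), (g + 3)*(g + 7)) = g + 3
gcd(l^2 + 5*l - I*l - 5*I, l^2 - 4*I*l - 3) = l - I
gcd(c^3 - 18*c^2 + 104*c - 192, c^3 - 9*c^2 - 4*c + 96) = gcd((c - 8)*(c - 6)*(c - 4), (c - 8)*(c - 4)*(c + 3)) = c^2 - 12*c + 32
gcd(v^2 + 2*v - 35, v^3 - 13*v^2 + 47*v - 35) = v - 5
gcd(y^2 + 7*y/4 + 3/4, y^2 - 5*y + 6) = 1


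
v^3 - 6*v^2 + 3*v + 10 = (v - 5)*(v - 2)*(v + 1)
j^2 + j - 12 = (j - 3)*(j + 4)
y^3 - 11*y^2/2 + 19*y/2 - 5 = (y - 5/2)*(y - 2)*(y - 1)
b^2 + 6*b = b*(b + 6)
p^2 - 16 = (p - 4)*(p + 4)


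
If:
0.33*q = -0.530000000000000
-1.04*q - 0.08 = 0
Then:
No Solution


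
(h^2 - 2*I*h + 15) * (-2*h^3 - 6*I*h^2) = -2*h^5 - 2*I*h^4 - 42*h^3 - 90*I*h^2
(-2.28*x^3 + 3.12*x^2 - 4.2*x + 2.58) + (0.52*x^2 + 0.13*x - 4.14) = -2.28*x^3 + 3.64*x^2 - 4.07*x - 1.56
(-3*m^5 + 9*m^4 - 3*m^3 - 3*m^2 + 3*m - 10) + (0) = -3*m^5 + 9*m^4 - 3*m^3 - 3*m^2 + 3*m - 10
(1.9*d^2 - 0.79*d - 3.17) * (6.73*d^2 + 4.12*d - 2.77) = 12.787*d^4 + 2.5113*d^3 - 29.8519*d^2 - 10.8721*d + 8.7809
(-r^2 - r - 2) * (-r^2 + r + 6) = r^4 - 5*r^2 - 8*r - 12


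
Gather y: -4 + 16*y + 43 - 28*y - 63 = -12*y - 24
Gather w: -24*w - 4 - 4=-24*w - 8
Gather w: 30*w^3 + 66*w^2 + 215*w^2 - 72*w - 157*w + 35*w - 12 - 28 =30*w^3 + 281*w^2 - 194*w - 40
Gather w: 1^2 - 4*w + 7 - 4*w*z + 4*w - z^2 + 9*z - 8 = -4*w*z - z^2 + 9*z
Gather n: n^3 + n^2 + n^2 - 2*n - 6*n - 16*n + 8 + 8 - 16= n^3 + 2*n^2 - 24*n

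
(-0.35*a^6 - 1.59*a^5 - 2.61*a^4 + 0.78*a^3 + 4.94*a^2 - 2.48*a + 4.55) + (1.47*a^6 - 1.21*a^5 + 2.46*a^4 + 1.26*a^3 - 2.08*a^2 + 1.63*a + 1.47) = 1.12*a^6 - 2.8*a^5 - 0.15*a^4 + 2.04*a^3 + 2.86*a^2 - 0.85*a + 6.02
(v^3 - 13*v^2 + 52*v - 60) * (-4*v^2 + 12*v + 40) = -4*v^5 + 64*v^4 - 324*v^3 + 344*v^2 + 1360*v - 2400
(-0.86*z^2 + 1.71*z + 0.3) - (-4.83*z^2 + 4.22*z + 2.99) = 3.97*z^2 - 2.51*z - 2.69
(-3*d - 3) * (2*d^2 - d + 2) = -6*d^3 - 3*d^2 - 3*d - 6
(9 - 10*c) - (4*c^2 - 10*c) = 9 - 4*c^2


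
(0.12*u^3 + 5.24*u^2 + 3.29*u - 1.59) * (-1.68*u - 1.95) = -0.2016*u^4 - 9.0372*u^3 - 15.7452*u^2 - 3.7443*u + 3.1005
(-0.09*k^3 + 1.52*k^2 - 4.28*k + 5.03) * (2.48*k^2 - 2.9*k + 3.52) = -0.2232*k^5 + 4.0306*k^4 - 15.3392*k^3 + 30.2368*k^2 - 29.6526*k + 17.7056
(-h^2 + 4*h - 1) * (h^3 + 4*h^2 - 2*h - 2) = -h^5 + 17*h^3 - 10*h^2 - 6*h + 2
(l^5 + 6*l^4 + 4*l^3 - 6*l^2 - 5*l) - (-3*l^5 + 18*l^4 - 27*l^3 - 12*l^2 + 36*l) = 4*l^5 - 12*l^4 + 31*l^3 + 6*l^2 - 41*l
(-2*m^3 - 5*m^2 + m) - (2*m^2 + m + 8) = -2*m^3 - 7*m^2 - 8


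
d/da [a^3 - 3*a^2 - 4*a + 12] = 3*a^2 - 6*a - 4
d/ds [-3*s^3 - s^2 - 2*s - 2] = -9*s^2 - 2*s - 2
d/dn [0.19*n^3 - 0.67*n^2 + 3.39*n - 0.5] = 0.57*n^2 - 1.34*n + 3.39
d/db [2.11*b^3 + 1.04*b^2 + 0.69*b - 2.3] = 6.33*b^2 + 2.08*b + 0.69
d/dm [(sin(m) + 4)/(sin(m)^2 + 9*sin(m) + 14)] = (-8*sin(m) + cos(m)^2 - 23)*cos(m)/(sin(m)^2 + 9*sin(m) + 14)^2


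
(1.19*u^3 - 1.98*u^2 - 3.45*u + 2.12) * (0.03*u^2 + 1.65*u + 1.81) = 0.0357*u^5 + 1.9041*u^4 - 1.2166*u^3 - 9.2127*u^2 - 2.7465*u + 3.8372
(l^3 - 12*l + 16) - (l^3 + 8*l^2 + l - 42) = -8*l^2 - 13*l + 58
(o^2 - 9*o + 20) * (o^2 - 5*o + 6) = o^4 - 14*o^3 + 71*o^2 - 154*o + 120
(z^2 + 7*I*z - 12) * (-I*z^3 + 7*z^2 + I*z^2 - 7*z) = -I*z^5 + 14*z^4 + I*z^4 - 14*z^3 + 61*I*z^3 - 84*z^2 - 61*I*z^2 + 84*z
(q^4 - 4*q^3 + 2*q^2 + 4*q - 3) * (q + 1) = q^5 - 3*q^4 - 2*q^3 + 6*q^2 + q - 3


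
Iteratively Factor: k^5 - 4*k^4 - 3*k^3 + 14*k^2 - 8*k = (k - 1)*(k^4 - 3*k^3 - 6*k^2 + 8*k) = k*(k - 1)*(k^3 - 3*k^2 - 6*k + 8) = k*(k - 4)*(k - 1)*(k^2 + k - 2) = k*(k - 4)*(k - 1)*(k + 2)*(k - 1)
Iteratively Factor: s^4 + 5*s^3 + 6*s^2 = (s + 2)*(s^3 + 3*s^2) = s*(s + 2)*(s^2 + 3*s) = s^2*(s + 2)*(s + 3)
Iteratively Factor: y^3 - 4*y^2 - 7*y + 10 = (y + 2)*(y^2 - 6*y + 5) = (y - 5)*(y + 2)*(y - 1)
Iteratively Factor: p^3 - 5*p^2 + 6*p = (p)*(p^2 - 5*p + 6) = p*(p - 3)*(p - 2)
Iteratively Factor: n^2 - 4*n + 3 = (n - 1)*(n - 3)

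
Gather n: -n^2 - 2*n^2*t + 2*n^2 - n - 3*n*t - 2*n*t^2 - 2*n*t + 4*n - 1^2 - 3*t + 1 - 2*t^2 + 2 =n^2*(1 - 2*t) + n*(-2*t^2 - 5*t + 3) - 2*t^2 - 3*t + 2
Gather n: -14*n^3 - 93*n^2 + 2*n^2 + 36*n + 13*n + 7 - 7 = -14*n^3 - 91*n^2 + 49*n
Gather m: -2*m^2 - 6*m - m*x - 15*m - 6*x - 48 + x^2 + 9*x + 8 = -2*m^2 + m*(-x - 21) + x^2 + 3*x - 40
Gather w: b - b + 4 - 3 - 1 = 0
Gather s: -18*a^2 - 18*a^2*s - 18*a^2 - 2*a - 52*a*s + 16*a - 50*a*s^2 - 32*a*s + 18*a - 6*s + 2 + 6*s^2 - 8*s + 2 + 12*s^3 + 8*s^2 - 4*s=-36*a^2 + 32*a + 12*s^3 + s^2*(14 - 50*a) + s*(-18*a^2 - 84*a - 18) + 4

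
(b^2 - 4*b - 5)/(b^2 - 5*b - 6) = (b - 5)/(b - 6)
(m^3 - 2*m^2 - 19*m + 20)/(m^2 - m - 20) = m - 1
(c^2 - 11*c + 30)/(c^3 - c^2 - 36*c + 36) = (c - 5)/(c^2 + 5*c - 6)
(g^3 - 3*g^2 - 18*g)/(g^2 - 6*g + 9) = g*(g^2 - 3*g - 18)/(g^2 - 6*g + 9)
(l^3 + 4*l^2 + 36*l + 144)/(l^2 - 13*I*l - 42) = (l^2 + l*(4 + 6*I) + 24*I)/(l - 7*I)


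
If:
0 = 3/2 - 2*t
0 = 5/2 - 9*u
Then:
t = 3/4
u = 5/18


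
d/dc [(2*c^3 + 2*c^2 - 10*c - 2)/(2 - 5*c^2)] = 2*(-5*c^4 - 19*c^2 - 6*c - 10)/(25*c^4 - 20*c^2 + 4)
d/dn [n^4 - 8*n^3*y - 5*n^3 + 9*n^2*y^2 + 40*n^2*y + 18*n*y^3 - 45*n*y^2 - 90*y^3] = 4*n^3 - 24*n^2*y - 15*n^2 + 18*n*y^2 + 80*n*y + 18*y^3 - 45*y^2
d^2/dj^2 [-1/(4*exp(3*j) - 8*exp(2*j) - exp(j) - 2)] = (2*(-12*exp(2*j) + 16*exp(j) + 1)^2*exp(j) + (36*exp(2*j) - 32*exp(j) - 1)*(-4*exp(3*j) + 8*exp(2*j) + exp(j) + 2))*exp(j)/(-4*exp(3*j) + 8*exp(2*j) + exp(j) + 2)^3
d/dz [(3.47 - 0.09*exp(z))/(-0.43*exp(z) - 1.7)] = 1.6451*exp(z)/(0.43*exp(z) + 1.7)^2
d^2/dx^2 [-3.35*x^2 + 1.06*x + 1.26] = -6.70000000000000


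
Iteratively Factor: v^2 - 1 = (v - 1)*(v + 1)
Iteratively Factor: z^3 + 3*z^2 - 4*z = (z)*(z^2 + 3*z - 4) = z*(z - 1)*(z + 4)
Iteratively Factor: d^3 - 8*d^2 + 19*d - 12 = (d - 4)*(d^2 - 4*d + 3) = (d - 4)*(d - 1)*(d - 3)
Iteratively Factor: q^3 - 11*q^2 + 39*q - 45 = (q - 3)*(q^2 - 8*q + 15) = (q - 5)*(q - 3)*(q - 3)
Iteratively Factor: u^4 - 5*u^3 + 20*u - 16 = (u - 1)*(u^3 - 4*u^2 - 4*u + 16) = (u - 4)*(u - 1)*(u^2 - 4) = (u - 4)*(u - 1)*(u + 2)*(u - 2)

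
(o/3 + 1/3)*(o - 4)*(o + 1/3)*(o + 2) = o^4/3 - 2*o^3/9 - 31*o^2/9 - 34*o/9 - 8/9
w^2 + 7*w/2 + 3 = (w + 3/2)*(w + 2)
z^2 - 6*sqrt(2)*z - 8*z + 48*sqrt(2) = (z - 8)*(z - 6*sqrt(2))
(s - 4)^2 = s^2 - 8*s + 16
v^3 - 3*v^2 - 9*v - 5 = (v - 5)*(v + 1)^2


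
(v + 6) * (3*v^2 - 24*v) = 3*v^3 - 6*v^2 - 144*v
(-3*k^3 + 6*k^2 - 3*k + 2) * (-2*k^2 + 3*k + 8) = 6*k^5 - 21*k^4 + 35*k^2 - 18*k + 16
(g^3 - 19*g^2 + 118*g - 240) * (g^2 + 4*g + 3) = g^5 - 15*g^4 + 45*g^3 + 175*g^2 - 606*g - 720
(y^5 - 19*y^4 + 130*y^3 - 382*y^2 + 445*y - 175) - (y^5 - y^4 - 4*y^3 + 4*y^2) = -18*y^4 + 134*y^3 - 386*y^2 + 445*y - 175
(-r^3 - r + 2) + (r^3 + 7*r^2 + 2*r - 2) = 7*r^2 + r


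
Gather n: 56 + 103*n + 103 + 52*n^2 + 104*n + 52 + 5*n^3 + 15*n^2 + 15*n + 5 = 5*n^3 + 67*n^2 + 222*n + 216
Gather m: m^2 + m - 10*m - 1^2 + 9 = m^2 - 9*m + 8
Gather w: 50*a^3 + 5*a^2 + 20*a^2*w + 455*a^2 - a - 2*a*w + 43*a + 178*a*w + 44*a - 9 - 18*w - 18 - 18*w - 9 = 50*a^3 + 460*a^2 + 86*a + w*(20*a^2 + 176*a - 36) - 36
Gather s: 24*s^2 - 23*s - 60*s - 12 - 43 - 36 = 24*s^2 - 83*s - 91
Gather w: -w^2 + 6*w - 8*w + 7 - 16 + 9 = -w^2 - 2*w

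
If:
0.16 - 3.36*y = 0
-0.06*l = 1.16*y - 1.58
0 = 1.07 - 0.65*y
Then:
No Solution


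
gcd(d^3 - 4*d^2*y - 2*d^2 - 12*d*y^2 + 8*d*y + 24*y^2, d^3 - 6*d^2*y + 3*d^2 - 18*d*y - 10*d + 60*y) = -d^2 + 6*d*y + 2*d - 12*y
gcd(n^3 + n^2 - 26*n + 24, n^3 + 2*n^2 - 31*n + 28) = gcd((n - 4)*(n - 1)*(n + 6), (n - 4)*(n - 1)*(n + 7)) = n^2 - 5*n + 4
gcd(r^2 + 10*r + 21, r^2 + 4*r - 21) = r + 7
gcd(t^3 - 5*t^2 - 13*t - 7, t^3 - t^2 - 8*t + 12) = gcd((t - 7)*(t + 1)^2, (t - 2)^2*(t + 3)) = 1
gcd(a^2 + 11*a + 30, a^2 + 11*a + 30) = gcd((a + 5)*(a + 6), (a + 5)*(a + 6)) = a^2 + 11*a + 30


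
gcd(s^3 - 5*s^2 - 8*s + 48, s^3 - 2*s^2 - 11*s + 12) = s^2 - s - 12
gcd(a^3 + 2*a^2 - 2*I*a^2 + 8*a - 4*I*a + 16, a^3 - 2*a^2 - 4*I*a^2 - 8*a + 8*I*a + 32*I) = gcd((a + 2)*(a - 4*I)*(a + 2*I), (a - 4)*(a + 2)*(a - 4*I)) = a^2 + a*(2 - 4*I) - 8*I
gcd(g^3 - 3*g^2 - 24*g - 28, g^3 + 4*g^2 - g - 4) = 1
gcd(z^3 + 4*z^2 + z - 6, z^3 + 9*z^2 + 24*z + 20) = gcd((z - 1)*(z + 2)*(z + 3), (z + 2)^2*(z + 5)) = z + 2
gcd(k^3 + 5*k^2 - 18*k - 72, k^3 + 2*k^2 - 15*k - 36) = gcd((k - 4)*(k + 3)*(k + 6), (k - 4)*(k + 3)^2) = k^2 - k - 12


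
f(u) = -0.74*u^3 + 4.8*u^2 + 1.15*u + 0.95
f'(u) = -2.22*u^2 + 9.6*u + 1.15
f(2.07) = 17.33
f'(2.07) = 11.51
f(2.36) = 20.67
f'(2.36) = 11.44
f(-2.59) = 43.03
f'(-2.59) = -38.61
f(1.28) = 8.73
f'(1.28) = 9.80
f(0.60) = 3.21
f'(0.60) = 6.11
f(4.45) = 35.91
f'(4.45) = -0.09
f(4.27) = 35.77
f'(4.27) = 1.66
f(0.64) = 3.46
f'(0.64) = 6.38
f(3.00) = 27.62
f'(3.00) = 9.97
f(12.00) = -572.77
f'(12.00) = -203.33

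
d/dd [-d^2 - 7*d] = -2*d - 7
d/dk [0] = 0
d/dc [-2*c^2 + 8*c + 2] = 8 - 4*c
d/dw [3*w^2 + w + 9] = 6*w + 1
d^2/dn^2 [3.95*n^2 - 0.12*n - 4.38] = 7.90000000000000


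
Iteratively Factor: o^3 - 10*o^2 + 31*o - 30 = (o - 3)*(o^2 - 7*o + 10) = (o - 3)*(o - 2)*(o - 5)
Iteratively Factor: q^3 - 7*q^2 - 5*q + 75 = (q - 5)*(q^2 - 2*q - 15) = (q - 5)^2*(q + 3)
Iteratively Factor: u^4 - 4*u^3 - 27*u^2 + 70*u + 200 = (u - 5)*(u^3 + u^2 - 22*u - 40) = (u - 5)*(u + 2)*(u^2 - u - 20) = (u - 5)*(u + 2)*(u + 4)*(u - 5)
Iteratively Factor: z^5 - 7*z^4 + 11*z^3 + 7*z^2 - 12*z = (z + 1)*(z^4 - 8*z^3 + 19*z^2 - 12*z) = (z - 4)*(z + 1)*(z^3 - 4*z^2 + 3*z) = z*(z - 4)*(z + 1)*(z^2 - 4*z + 3) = z*(z - 4)*(z - 3)*(z + 1)*(z - 1)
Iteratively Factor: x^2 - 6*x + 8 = (x - 2)*(x - 4)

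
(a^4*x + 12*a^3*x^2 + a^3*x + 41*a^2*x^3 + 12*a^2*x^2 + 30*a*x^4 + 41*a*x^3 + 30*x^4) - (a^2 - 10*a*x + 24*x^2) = a^4*x + 12*a^3*x^2 + a^3*x + 41*a^2*x^3 + 12*a^2*x^2 - a^2 + 30*a*x^4 + 41*a*x^3 + 10*a*x + 30*x^4 - 24*x^2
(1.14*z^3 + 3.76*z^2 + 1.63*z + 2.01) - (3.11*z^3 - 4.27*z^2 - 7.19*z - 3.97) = -1.97*z^3 + 8.03*z^2 + 8.82*z + 5.98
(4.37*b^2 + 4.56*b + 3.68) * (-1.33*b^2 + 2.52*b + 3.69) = -5.8121*b^4 + 4.9476*b^3 + 22.7221*b^2 + 26.1*b + 13.5792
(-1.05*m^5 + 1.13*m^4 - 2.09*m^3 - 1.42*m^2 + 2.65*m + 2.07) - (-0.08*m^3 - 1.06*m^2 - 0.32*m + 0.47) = -1.05*m^5 + 1.13*m^4 - 2.01*m^3 - 0.36*m^2 + 2.97*m + 1.6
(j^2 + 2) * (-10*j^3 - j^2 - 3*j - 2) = -10*j^5 - j^4 - 23*j^3 - 4*j^2 - 6*j - 4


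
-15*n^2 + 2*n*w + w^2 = (-3*n + w)*(5*n + w)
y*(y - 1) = y^2 - y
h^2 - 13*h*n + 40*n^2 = (h - 8*n)*(h - 5*n)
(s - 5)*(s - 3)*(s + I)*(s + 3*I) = s^4 - 8*s^3 + 4*I*s^3 + 12*s^2 - 32*I*s^2 + 24*s + 60*I*s - 45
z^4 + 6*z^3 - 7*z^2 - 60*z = z*(z - 3)*(z + 4)*(z + 5)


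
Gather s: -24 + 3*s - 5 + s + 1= 4*s - 28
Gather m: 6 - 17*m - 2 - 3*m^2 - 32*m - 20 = -3*m^2 - 49*m - 16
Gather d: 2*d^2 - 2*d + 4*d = 2*d^2 + 2*d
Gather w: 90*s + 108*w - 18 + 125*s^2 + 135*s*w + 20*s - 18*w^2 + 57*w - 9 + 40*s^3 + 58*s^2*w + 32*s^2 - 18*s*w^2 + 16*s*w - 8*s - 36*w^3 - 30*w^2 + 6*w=40*s^3 + 157*s^2 + 102*s - 36*w^3 + w^2*(-18*s - 48) + w*(58*s^2 + 151*s + 171) - 27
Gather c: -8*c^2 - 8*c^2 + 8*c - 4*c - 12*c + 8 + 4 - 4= -16*c^2 - 8*c + 8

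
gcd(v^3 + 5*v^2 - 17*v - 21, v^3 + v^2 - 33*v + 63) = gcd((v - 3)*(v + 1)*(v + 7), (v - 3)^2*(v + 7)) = v^2 + 4*v - 21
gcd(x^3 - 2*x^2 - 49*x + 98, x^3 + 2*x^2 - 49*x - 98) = x^2 - 49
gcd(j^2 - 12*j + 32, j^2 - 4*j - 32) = j - 8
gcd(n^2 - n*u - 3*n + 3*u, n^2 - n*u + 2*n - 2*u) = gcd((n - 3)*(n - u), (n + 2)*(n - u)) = -n + u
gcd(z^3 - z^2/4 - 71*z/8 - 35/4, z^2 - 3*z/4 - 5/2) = z + 5/4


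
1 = 1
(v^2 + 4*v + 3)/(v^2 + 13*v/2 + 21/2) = 2*(v + 1)/(2*v + 7)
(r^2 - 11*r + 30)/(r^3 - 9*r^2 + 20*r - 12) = (r - 5)/(r^2 - 3*r + 2)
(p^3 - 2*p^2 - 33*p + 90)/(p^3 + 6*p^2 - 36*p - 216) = (p^2 - 8*p + 15)/(p^2 - 36)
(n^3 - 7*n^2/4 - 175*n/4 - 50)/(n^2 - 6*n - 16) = (4*n^2 + 25*n + 25)/(4*(n + 2))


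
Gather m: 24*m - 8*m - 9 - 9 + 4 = 16*m - 14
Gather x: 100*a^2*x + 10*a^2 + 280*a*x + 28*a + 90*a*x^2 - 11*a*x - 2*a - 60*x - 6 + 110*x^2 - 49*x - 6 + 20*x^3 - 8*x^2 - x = 10*a^2 + 26*a + 20*x^3 + x^2*(90*a + 102) + x*(100*a^2 + 269*a - 110) - 12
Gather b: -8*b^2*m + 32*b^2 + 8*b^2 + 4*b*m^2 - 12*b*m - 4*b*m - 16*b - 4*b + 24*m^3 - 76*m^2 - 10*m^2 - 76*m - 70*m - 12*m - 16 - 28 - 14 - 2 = b^2*(40 - 8*m) + b*(4*m^2 - 16*m - 20) + 24*m^3 - 86*m^2 - 158*m - 60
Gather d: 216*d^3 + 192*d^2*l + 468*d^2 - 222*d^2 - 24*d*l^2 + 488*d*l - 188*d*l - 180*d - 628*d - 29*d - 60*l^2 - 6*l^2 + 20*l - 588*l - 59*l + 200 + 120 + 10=216*d^3 + d^2*(192*l + 246) + d*(-24*l^2 + 300*l - 837) - 66*l^2 - 627*l + 330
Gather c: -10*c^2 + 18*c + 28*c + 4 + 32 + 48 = -10*c^2 + 46*c + 84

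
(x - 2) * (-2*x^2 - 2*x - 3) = -2*x^3 + 2*x^2 + x + 6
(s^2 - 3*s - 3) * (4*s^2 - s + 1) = 4*s^4 - 13*s^3 - 8*s^2 - 3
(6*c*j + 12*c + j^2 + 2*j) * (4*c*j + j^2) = 24*c^2*j^2 + 48*c^2*j + 10*c*j^3 + 20*c*j^2 + j^4 + 2*j^3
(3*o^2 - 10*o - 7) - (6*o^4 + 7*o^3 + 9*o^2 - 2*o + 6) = -6*o^4 - 7*o^3 - 6*o^2 - 8*o - 13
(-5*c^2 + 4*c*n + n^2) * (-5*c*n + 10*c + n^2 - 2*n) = 25*c^3*n - 50*c^3 - 25*c^2*n^2 + 50*c^2*n - c*n^3 + 2*c*n^2 + n^4 - 2*n^3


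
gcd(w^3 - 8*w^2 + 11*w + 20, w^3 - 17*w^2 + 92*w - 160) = w^2 - 9*w + 20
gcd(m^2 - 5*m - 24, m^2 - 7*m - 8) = m - 8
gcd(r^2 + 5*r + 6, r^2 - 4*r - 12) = r + 2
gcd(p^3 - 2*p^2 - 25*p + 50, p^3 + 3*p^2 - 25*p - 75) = p^2 - 25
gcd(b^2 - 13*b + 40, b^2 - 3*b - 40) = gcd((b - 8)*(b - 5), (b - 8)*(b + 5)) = b - 8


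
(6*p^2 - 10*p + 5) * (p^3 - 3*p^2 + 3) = 6*p^5 - 28*p^4 + 35*p^3 + 3*p^2 - 30*p + 15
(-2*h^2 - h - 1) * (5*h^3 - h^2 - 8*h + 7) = -10*h^5 - 3*h^4 + 12*h^3 - 5*h^2 + h - 7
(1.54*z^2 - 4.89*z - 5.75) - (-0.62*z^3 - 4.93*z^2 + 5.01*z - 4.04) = 0.62*z^3 + 6.47*z^2 - 9.9*z - 1.71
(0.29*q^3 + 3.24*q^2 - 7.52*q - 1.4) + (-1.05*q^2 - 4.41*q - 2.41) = 0.29*q^3 + 2.19*q^2 - 11.93*q - 3.81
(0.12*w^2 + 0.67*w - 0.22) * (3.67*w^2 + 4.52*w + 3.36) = 0.4404*w^4 + 3.0013*w^3 + 2.6242*w^2 + 1.2568*w - 0.7392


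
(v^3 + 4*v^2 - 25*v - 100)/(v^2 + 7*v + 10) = (v^2 - v - 20)/(v + 2)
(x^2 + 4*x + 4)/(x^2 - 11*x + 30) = (x^2 + 4*x + 4)/(x^2 - 11*x + 30)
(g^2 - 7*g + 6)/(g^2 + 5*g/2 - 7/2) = 2*(g - 6)/(2*g + 7)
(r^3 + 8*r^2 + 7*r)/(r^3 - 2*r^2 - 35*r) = (r^2 + 8*r + 7)/(r^2 - 2*r - 35)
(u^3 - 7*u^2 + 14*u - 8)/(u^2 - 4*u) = u - 3 + 2/u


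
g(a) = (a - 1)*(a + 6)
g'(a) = 2*a + 5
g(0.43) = -3.67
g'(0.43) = 5.86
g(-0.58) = -8.56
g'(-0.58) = 3.84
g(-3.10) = -11.89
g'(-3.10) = -1.20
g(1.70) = 5.39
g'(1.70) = 8.40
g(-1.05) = -10.15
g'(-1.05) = 2.90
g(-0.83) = -9.46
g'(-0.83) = 3.34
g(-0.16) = -6.77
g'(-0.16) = 4.68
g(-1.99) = -11.99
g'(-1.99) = 1.02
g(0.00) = -6.00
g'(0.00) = 5.00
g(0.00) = -6.00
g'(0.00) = 5.00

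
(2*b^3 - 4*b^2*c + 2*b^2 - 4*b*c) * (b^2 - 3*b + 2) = 2*b^5 - 4*b^4*c - 4*b^4 + 8*b^3*c - 2*b^3 + 4*b^2*c + 4*b^2 - 8*b*c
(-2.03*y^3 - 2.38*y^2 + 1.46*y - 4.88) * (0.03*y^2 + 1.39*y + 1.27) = -0.0609*y^5 - 2.8931*y^4 - 5.8425*y^3 - 1.1396*y^2 - 4.929*y - 6.1976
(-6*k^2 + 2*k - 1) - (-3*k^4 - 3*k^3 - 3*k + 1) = 3*k^4 + 3*k^3 - 6*k^2 + 5*k - 2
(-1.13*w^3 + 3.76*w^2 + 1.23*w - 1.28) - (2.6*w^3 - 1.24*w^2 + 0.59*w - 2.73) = -3.73*w^3 + 5.0*w^2 + 0.64*w + 1.45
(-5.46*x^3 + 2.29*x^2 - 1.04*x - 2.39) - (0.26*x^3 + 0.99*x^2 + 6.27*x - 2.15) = -5.72*x^3 + 1.3*x^2 - 7.31*x - 0.24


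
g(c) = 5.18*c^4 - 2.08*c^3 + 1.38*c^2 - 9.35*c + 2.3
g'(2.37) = 237.97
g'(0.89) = 2.77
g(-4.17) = 1782.41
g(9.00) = 32499.59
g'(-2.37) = -326.77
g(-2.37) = 223.33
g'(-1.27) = -65.36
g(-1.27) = 34.14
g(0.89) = -3.14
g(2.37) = 123.63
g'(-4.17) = -1631.81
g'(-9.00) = -15644.51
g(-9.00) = 35700.53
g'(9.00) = 14614.93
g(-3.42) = 842.28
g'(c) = 20.72*c^3 - 6.24*c^2 + 2.76*c - 9.35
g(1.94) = 47.54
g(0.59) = -2.54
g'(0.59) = -5.64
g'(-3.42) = -920.61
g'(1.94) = 123.80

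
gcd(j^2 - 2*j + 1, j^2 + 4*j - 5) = j - 1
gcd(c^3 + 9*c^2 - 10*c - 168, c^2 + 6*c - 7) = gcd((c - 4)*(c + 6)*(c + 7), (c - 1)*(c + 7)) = c + 7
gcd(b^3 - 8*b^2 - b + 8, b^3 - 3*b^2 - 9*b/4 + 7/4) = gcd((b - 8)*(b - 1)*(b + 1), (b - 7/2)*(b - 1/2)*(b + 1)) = b + 1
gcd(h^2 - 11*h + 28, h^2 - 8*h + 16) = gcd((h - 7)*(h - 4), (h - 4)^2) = h - 4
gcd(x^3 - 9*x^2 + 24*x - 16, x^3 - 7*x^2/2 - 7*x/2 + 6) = x^2 - 5*x + 4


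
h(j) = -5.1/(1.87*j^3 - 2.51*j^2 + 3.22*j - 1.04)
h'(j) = -5.1*(-5.61*j^2 + 5.02*j - 3.22)/(1.87*j^3 - 2.51*j^2 + 3.22*j - 1.04)^2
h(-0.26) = 2.45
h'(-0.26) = 5.78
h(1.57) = -1.01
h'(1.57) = 1.82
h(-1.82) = 0.19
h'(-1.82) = 0.22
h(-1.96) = 0.16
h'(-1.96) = 0.18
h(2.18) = -0.38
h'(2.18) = 0.54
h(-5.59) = 0.01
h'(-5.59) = 0.01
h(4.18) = -0.05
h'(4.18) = 0.04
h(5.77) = -0.02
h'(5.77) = 0.01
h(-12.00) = 0.00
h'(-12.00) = 0.00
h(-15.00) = 0.00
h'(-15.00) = 0.00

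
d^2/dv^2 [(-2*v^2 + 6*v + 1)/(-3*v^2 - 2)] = 2*(-54*v^3 - 63*v^2 + 108*v + 14)/(27*v^6 + 54*v^4 + 36*v^2 + 8)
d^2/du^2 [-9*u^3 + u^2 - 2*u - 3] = 2 - 54*u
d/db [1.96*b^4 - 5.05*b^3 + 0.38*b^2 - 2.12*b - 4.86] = 7.84*b^3 - 15.15*b^2 + 0.76*b - 2.12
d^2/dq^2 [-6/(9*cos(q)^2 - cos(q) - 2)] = 6*(-324*sin(q)^4 + 235*sin(q)^2 - 127*cos(q)/4 + 27*cos(3*q)/4 + 127)/(9*sin(q)^2 + cos(q) - 7)^3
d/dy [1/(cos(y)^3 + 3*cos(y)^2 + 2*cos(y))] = (3*sin(y) + 2*sin(y)/cos(y)^2 + 6*tan(y))/((cos(y) + 1)^2*(cos(y) + 2)^2)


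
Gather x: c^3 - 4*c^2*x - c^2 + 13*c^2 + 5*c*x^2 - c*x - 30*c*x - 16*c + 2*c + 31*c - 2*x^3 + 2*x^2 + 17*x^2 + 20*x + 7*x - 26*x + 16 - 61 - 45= c^3 + 12*c^2 + 17*c - 2*x^3 + x^2*(5*c + 19) + x*(-4*c^2 - 31*c + 1) - 90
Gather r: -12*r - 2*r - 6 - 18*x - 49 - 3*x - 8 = -14*r - 21*x - 63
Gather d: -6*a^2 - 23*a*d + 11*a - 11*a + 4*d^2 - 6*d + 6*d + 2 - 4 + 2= -6*a^2 - 23*a*d + 4*d^2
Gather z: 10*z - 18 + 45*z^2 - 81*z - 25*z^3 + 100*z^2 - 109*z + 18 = -25*z^3 + 145*z^2 - 180*z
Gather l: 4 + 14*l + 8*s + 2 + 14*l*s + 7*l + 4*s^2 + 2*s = l*(14*s + 21) + 4*s^2 + 10*s + 6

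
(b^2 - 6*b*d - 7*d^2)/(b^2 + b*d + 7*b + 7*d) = (b - 7*d)/(b + 7)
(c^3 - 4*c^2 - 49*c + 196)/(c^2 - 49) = c - 4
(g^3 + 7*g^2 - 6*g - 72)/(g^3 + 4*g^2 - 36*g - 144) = (g - 3)/(g - 6)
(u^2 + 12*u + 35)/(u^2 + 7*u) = (u + 5)/u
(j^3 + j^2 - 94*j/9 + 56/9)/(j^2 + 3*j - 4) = (j^2 - 3*j + 14/9)/(j - 1)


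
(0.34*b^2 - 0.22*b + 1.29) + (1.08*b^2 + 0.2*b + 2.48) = 1.42*b^2 - 0.02*b + 3.77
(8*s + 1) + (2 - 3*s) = 5*s + 3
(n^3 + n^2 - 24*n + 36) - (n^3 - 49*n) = n^2 + 25*n + 36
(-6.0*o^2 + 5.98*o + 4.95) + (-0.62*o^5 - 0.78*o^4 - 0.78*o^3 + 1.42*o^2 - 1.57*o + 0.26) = -0.62*o^5 - 0.78*o^4 - 0.78*o^3 - 4.58*o^2 + 4.41*o + 5.21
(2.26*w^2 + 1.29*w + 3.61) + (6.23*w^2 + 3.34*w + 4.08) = 8.49*w^2 + 4.63*w + 7.69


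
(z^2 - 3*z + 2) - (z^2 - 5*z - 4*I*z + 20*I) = 2*z + 4*I*z + 2 - 20*I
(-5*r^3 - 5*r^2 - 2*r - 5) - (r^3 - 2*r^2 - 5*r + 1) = -6*r^3 - 3*r^2 + 3*r - 6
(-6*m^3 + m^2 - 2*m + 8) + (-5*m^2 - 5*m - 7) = -6*m^3 - 4*m^2 - 7*m + 1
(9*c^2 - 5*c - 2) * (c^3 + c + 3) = 9*c^5 - 5*c^4 + 7*c^3 + 22*c^2 - 17*c - 6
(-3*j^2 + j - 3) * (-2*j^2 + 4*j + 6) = 6*j^4 - 14*j^3 - 8*j^2 - 6*j - 18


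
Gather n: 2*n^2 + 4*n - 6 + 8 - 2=2*n^2 + 4*n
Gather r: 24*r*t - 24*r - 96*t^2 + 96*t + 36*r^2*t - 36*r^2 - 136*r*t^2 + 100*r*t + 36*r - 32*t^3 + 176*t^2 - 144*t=r^2*(36*t - 36) + r*(-136*t^2 + 124*t + 12) - 32*t^3 + 80*t^2 - 48*t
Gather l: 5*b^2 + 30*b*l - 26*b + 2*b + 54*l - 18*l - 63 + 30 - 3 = 5*b^2 - 24*b + l*(30*b + 36) - 36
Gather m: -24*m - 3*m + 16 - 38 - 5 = -27*m - 27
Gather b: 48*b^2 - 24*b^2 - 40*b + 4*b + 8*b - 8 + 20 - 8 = 24*b^2 - 28*b + 4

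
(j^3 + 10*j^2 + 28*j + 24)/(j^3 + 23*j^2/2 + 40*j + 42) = 2*(j + 2)/(2*j + 7)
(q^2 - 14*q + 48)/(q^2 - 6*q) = (q - 8)/q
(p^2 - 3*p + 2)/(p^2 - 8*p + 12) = (p - 1)/(p - 6)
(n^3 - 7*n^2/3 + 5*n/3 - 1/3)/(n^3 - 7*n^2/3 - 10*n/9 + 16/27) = 9*(n^2 - 2*n + 1)/(9*n^2 - 18*n - 16)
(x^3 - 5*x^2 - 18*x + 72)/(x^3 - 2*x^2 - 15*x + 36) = (x - 6)/(x - 3)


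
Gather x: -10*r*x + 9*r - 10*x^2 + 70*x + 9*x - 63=9*r - 10*x^2 + x*(79 - 10*r) - 63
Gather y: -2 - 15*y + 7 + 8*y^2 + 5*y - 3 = 8*y^2 - 10*y + 2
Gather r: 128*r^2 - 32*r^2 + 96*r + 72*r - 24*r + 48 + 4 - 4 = 96*r^2 + 144*r + 48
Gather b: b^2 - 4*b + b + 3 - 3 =b^2 - 3*b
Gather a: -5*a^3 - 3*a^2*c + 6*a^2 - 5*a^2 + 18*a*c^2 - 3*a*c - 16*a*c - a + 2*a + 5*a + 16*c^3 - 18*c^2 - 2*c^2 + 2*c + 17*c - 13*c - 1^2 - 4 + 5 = -5*a^3 + a^2*(1 - 3*c) + a*(18*c^2 - 19*c + 6) + 16*c^3 - 20*c^2 + 6*c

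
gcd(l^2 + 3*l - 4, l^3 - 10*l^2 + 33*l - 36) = 1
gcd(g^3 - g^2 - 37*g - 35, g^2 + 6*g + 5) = g^2 + 6*g + 5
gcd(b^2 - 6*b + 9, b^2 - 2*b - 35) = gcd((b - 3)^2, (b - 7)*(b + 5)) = 1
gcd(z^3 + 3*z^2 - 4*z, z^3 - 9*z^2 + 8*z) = z^2 - z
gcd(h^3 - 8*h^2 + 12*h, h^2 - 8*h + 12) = h^2 - 8*h + 12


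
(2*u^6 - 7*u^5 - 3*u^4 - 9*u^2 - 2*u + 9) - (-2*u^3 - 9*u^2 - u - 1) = 2*u^6 - 7*u^5 - 3*u^4 + 2*u^3 - u + 10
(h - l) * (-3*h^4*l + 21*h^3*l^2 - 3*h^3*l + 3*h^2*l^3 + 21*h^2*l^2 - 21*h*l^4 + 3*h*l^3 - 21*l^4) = -3*h^5*l + 24*h^4*l^2 - 3*h^4*l - 18*h^3*l^3 + 24*h^3*l^2 - 24*h^2*l^4 - 18*h^2*l^3 + 21*h*l^5 - 24*h*l^4 + 21*l^5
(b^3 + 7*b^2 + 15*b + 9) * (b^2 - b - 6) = b^5 + 6*b^4 + 2*b^3 - 48*b^2 - 99*b - 54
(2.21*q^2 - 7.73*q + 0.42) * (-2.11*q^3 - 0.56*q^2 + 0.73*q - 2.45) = -4.6631*q^5 + 15.0727*q^4 + 5.0559*q^3 - 11.2926*q^2 + 19.2451*q - 1.029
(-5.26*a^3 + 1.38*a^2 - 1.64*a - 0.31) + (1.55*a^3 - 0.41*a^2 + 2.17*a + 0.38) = -3.71*a^3 + 0.97*a^2 + 0.53*a + 0.07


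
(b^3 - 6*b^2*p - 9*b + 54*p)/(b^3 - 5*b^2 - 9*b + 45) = (b - 6*p)/(b - 5)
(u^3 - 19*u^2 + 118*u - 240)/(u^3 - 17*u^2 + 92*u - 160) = (u - 6)/(u - 4)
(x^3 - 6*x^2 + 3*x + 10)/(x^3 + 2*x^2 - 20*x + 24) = (x^2 - 4*x - 5)/(x^2 + 4*x - 12)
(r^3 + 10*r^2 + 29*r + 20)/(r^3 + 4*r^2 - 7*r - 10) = (r + 4)/(r - 2)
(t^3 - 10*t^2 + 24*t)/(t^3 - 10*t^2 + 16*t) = (t^2 - 10*t + 24)/(t^2 - 10*t + 16)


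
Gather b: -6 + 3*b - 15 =3*b - 21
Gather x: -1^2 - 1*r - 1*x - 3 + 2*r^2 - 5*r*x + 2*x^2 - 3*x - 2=2*r^2 - r + 2*x^2 + x*(-5*r - 4) - 6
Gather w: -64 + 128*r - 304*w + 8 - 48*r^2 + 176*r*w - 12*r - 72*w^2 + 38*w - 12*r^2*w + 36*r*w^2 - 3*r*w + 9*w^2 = -48*r^2 + 116*r + w^2*(36*r - 63) + w*(-12*r^2 + 173*r - 266) - 56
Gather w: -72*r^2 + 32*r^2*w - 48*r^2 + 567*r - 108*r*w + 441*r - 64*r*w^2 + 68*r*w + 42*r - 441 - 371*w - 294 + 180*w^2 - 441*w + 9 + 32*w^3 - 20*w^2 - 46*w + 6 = -120*r^2 + 1050*r + 32*w^3 + w^2*(160 - 64*r) + w*(32*r^2 - 40*r - 858) - 720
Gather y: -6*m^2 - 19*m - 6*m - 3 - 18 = -6*m^2 - 25*m - 21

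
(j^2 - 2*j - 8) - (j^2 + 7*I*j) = -2*j - 7*I*j - 8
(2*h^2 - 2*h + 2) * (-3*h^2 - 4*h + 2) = -6*h^4 - 2*h^3 + 6*h^2 - 12*h + 4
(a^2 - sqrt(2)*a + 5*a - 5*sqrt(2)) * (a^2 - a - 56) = a^4 - sqrt(2)*a^3 + 4*a^3 - 61*a^2 - 4*sqrt(2)*a^2 - 280*a + 61*sqrt(2)*a + 280*sqrt(2)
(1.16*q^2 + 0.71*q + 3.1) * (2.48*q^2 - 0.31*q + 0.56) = 2.8768*q^4 + 1.4012*q^3 + 8.1175*q^2 - 0.5634*q + 1.736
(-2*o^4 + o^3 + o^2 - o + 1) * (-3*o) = 6*o^5 - 3*o^4 - 3*o^3 + 3*o^2 - 3*o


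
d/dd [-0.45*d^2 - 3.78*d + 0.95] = -0.9*d - 3.78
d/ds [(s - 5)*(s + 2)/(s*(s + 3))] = 2*(3*s^2 + 10*s + 15)/(s^2*(s^2 + 6*s + 9))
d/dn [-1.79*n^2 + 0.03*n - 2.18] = 0.03 - 3.58*n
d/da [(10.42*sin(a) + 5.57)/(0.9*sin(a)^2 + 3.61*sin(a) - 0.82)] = (-10.026*sin(a) + 4.689*cos(2*a) - 33.3411)*cos(a)/(0.9*sin(a)^2 + 3.61*sin(a) - 0.82)^2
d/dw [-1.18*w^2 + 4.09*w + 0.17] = 4.09 - 2.36*w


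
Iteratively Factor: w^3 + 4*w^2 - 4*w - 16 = (w - 2)*(w^2 + 6*w + 8) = (w - 2)*(w + 2)*(w + 4)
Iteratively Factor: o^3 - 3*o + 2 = (o + 2)*(o^2 - 2*o + 1) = (o - 1)*(o + 2)*(o - 1)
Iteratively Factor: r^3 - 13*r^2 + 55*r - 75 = (r - 5)*(r^2 - 8*r + 15) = (r - 5)^2*(r - 3)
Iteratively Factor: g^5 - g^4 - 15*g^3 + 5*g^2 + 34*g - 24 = (g - 4)*(g^4 + 3*g^3 - 3*g^2 - 7*g + 6) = (g - 4)*(g + 3)*(g^3 - 3*g + 2) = (g - 4)*(g + 2)*(g + 3)*(g^2 - 2*g + 1) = (g - 4)*(g - 1)*(g + 2)*(g + 3)*(g - 1)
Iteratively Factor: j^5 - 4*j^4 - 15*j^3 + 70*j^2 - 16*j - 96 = (j - 4)*(j^4 - 15*j^2 + 10*j + 24) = (j - 4)*(j + 4)*(j^3 - 4*j^2 + j + 6) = (j - 4)*(j - 2)*(j + 4)*(j^2 - 2*j - 3) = (j - 4)*(j - 2)*(j + 1)*(j + 4)*(j - 3)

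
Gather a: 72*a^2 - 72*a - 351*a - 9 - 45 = 72*a^2 - 423*a - 54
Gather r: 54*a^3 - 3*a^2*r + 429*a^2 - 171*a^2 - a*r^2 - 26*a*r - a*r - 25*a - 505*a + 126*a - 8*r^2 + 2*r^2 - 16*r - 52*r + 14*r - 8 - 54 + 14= 54*a^3 + 258*a^2 - 404*a + r^2*(-a - 6) + r*(-3*a^2 - 27*a - 54) - 48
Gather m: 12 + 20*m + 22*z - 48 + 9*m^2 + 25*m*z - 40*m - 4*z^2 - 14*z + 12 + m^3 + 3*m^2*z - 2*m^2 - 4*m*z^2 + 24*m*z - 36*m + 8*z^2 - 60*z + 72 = m^3 + m^2*(3*z + 7) + m*(-4*z^2 + 49*z - 56) + 4*z^2 - 52*z + 48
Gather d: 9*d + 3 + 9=9*d + 12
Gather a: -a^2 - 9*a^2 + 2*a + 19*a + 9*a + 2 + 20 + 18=-10*a^2 + 30*a + 40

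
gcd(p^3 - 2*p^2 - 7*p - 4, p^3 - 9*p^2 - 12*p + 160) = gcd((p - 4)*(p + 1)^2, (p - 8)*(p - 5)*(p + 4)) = 1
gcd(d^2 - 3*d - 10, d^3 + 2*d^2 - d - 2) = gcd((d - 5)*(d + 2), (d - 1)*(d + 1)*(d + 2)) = d + 2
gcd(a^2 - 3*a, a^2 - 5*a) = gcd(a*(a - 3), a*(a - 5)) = a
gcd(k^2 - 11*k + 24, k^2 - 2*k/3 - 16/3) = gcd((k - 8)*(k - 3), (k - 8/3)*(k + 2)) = 1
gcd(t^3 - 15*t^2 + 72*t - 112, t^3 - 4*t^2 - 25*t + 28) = t - 7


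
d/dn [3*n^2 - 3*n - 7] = 6*n - 3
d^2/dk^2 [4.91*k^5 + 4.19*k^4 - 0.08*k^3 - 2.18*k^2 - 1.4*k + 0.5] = 98.2*k^3 + 50.28*k^2 - 0.48*k - 4.36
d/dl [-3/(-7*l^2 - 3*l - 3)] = 3*(-14*l - 3)/(7*l^2 + 3*l + 3)^2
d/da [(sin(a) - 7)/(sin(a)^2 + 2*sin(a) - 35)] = (14*sin(a) + cos(a)^2 - 22)*cos(a)/(sin(a)^2 + 2*sin(a) - 35)^2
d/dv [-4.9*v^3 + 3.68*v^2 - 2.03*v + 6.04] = -14.7*v^2 + 7.36*v - 2.03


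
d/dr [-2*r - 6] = -2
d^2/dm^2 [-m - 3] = 0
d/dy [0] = 0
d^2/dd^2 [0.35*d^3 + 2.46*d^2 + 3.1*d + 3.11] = 2.1*d + 4.92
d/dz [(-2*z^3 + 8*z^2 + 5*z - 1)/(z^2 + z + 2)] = (-2*z^4 - 4*z^3 - 9*z^2 + 34*z + 11)/(z^4 + 2*z^3 + 5*z^2 + 4*z + 4)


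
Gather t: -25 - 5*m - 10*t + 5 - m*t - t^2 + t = -5*m - t^2 + t*(-m - 9) - 20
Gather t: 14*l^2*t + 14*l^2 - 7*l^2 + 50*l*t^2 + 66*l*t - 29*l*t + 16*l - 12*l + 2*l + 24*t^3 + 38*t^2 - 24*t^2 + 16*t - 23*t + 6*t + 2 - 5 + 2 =7*l^2 + 6*l + 24*t^3 + t^2*(50*l + 14) + t*(14*l^2 + 37*l - 1) - 1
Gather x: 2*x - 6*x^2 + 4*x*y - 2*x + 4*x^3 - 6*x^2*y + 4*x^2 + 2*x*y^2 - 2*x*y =4*x^3 + x^2*(-6*y - 2) + x*(2*y^2 + 2*y)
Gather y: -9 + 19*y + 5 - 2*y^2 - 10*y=-2*y^2 + 9*y - 4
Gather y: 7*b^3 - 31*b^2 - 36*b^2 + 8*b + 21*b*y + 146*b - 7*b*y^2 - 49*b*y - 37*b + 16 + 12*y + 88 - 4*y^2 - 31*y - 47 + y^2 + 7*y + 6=7*b^3 - 67*b^2 + 117*b + y^2*(-7*b - 3) + y*(-28*b - 12) + 63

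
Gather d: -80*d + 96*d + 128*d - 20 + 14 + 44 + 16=144*d + 54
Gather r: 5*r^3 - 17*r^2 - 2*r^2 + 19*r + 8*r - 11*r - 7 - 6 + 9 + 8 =5*r^3 - 19*r^2 + 16*r + 4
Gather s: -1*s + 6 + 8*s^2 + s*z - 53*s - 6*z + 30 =8*s^2 + s*(z - 54) - 6*z + 36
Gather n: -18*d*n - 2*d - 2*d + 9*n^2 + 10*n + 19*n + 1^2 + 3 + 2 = -4*d + 9*n^2 + n*(29 - 18*d) + 6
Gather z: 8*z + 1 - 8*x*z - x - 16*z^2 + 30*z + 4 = -x - 16*z^2 + z*(38 - 8*x) + 5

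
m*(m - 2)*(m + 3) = m^3 + m^2 - 6*m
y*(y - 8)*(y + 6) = y^3 - 2*y^2 - 48*y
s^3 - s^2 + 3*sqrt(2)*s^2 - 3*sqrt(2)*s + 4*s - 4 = (s - 1)*(s + sqrt(2))*(s + 2*sqrt(2))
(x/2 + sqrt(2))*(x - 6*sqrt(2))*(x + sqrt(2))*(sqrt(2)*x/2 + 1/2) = sqrt(2)*x^4/4 - 5*x^3/4 - 35*sqrt(2)*x^2/4 - 20*x - 6*sqrt(2)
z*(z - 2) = z^2 - 2*z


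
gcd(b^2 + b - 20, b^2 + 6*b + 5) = b + 5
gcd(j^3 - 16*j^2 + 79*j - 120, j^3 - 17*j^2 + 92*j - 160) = j^2 - 13*j + 40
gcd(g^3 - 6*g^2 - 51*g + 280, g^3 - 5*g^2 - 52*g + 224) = g^2 - g - 56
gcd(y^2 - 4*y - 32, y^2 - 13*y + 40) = y - 8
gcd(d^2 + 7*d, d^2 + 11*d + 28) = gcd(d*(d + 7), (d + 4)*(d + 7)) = d + 7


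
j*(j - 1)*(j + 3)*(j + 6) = j^4 + 8*j^3 + 9*j^2 - 18*j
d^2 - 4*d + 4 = (d - 2)^2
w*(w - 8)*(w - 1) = w^3 - 9*w^2 + 8*w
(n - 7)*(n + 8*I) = n^2 - 7*n + 8*I*n - 56*I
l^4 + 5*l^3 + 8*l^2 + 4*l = l*(l + 1)*(l + 2)^2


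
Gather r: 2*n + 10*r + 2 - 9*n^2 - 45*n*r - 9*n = -9*n^2 - 7*n + r*(10 - 45*n) + 2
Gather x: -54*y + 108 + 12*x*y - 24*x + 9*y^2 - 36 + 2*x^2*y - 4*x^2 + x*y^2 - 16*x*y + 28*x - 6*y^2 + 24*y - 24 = x^2*(2*y - 4) + x*(y^2 - 4*y + 4) + 3*y^2 - 30*y + 48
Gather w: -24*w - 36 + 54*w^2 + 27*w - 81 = 54*w^2 + 3*w - 117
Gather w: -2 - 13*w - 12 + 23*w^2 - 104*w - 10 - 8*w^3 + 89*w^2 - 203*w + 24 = -8*w^3 + 112*w^2 - 320*w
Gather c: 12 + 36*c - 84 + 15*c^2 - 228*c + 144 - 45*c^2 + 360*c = -30*c^2 + 168*c + 72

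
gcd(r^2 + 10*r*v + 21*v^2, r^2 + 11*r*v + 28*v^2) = r + 7*v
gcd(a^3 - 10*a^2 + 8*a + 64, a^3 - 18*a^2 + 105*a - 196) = a - 4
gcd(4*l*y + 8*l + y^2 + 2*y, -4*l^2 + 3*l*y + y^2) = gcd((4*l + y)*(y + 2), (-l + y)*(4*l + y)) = 4*l + y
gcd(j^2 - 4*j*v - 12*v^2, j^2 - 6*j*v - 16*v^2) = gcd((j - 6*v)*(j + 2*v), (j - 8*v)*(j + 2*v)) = j + 2*v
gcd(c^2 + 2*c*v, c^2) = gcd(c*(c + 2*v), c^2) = c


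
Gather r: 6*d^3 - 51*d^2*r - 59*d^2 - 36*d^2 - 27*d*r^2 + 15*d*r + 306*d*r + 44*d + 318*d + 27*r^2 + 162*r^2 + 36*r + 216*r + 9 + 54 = 6*d^3 - 95*d^2 + 362*d + r^2*(189 - 27*d) + r*(-51*d^2 + 321*d + 252) + 63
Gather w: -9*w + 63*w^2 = 63*w^2 - 9*w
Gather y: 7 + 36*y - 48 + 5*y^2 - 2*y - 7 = 5*y^2 + 34*y - 48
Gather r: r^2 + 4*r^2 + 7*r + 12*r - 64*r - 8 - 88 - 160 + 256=5*r^2 - 45*r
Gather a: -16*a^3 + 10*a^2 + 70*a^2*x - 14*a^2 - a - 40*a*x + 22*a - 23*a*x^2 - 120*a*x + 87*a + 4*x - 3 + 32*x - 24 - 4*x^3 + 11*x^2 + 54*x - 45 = -16*a^3 + a^2*(70*x - 4) + a*(-23*x^2 - 160*x + 108) - 4*x^3 + 11*x^2 + 90*x - 72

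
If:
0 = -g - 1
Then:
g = -1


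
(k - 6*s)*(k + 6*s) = k^2 - 36*s^2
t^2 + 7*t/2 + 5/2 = (t + 1)*(t + 5/2)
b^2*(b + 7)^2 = b^4 + 14*b^3 + 49*b^2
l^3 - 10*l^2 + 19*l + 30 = (l - 6)*(l - 5)*(l + 1)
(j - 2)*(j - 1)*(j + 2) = j^3 - j^2 - 4*j + 4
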